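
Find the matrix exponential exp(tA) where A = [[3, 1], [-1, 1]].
A has Jordan form J = [[2, 1], [0, 2]] with A = PJP^{-1}, so e^{tA} = P e^{tJ} P^{-1}.

For a Jordan block J_k(λ), e^{tJ_k(λ)} = e^{λt} · (I + tN + t^2 N^2/2! + ... + t^{k-1} N^{k-1}/(k-1)!) where N is the nilpotent superdiagonal part.

Assembling the blocks and conjugating back gives the entries of e^{tA} as shown above.

e^{tA} = [[(t + 1)*e^{2*t}, t*e^{2*t}], [-t*e^{2*t}, (1 - t)*e^{2*t}]]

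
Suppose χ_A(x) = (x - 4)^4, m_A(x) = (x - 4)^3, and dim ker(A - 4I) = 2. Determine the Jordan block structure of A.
λ = 4: algebraic multiplicity 4 (exponent in χ_A), largest block size 3 (exponent in m_A), 2 blocks (geometric multiplicity). These force block sizes [3, 1].

Jordan blocks: (4, 3), (4, 1)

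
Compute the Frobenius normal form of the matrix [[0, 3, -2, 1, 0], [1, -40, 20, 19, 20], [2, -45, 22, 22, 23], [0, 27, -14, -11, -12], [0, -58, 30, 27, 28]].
The invariant factors of A (the non-unit diagonal entries of the Smith normal form of xI - A over ℚ[x]) are (x - 3)(x^2 + 2x + 2)^2, each dividing the next. The characteristic polynomial is their product, (x - 3)(x^2 + 2x + 2)^2.

The rational canonical form is the block-diagonal matrix of companion matrices C(f_i):
R = [[0, 0, 0, 0, 12], [1, 0, 0, 0, 20], [0, 1, 0, 0, 16], [0, 0, 1, 0, 4], [0, 0, 0, 1, -1]].

Note the characteristic polynomial does not split into linear factors over ℚ, so A has no Jordan form over ℚ; the rational canonical form exists over any field.

R = [[0, 0, 0, 0, 12], [1, 0, 0, 0, 20], [0, 1, 0, 0, 16], [0, 0, 1, 0, 4], [0, 0, 0, 1, -1]]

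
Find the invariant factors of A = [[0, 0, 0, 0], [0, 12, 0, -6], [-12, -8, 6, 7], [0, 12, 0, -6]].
The Jordan structure of A has elementary divisors x, x, (x - 6)^2. Arranging the block sizes at each eigenvalue in decreasing order and taking row products gives the invariant factors.

Invariant factors (smallest first, each dividing the next): x, x(x - 6)^2.

Check: the last factor x(x - 6)^2 is the minimal polynomial, and the product x^2(x - 6)^2 is the characteristic polynomial.

x, x(x - 6)^2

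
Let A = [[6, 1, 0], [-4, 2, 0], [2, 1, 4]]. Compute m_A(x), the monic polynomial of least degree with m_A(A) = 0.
m_A(x) = (x - 4)^2

The characteristic polynomial factors as (x - 4)^3. The minimal polynomial is ∏(x - λ)^{k_λ} where k_λ is the size of the largest Jordan block at λ.

For λ = 4: rank(A - 4I) = 1, and the largest Jordan block has size 2 (the smallest k with rank((A - 4I)^k) = rank((A - 4I)^(k+1))).

So m_A(x) = (x - 4)^2.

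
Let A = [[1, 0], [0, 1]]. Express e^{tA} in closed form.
A has Jordan form J = [[1, 0], [0, 1]] with A = PJP^{-1}, so e^{tA} = P e^{tJ} P^{-1}.

For a Jordan block J_k(λ), e^{tJ_k(λ)} = e^{λt} · (I + tN + t^2 N^2/2! + ... + t^{k-1} N^{k-1}/(k-1)!) where N is the nilpotent superdiagonal part.

Assembling the blocks and conjugating back gives the entries of e^{tA} as shown above.

e^{tA} = [[e^{t}, 0], [0, e^{t}]]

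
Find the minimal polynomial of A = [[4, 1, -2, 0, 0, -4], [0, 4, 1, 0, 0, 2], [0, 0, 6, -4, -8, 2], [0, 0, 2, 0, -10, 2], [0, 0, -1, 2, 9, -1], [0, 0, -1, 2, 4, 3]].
m_A(x) = (x - 5)^2(x - 4)^3

The characteristic polynomial factors as (x - 5)^2(x - 4)^4. The minimal polynomial is ∏(x - λ)^{k_λ} where k_λ is the size of the largest Jordan block at λ.

For λ = 4: rank(A - 4I) = 4, and the largest Jordan block has size 3 (the smallest k with rank((A - 4I)^k) = rank((A - 4I)^(k+1))).
For λ = 5: rank(A - 5I) = 5, and the largest Jordan block has size 2 (the smallest k with rank((A - 5I)^k) = rank((A - 5I)^(k+1))).

So m_A(x) = (x - 5)^2(x - 4)^3.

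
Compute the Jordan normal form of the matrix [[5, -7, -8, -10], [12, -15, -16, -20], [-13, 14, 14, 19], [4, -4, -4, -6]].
J = [[-1, 1, 0, 0], [0, -1, 0, 0], [0, 0, 0, 1], [0, 0, 0, 0]]

The characteristic polynomial is det(xI - A) = x^2(x + 1)^2, so the eigenvalues are -1 (algebraic multiplicity 2), 0 (algebraic multiplicity 2).

For λ = -1: rank(A + I) = 3, rank((A + I)^2) = 2. The eigenspace has dimension 4 - 3 = 1, so there is 1 Jordan block; the rank sequence gives block sizes [2].

For λ = 0: rank(A) = 3, rank(A^2) = 2. The eigenspace has dimension 4 - 3 = 1, so there is 1 Jordan block; the rank sequence gives block sizes [2].

Assembling the blocks gives the Jordan form J above.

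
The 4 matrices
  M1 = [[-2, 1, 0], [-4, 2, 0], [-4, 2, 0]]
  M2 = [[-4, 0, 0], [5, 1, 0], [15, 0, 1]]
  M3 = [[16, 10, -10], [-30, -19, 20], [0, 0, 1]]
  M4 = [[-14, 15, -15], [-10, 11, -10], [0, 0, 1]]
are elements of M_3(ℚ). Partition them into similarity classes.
2 classes: {M1}, {M2, M3, M4}

Characteristic polynomials: χ_{M1} = x^3, χ_{M2} = (x - 1)^2(x + 4), χ_{M3} = (x - 1)^2(x + 4), χ_{M4} = (x - 1)^2(x + 4).

{M1}: invariant factors x, x^2.

{M2, M3, M4}: invariant factors x - 1, (x - 1)(x + 4).

Matrices are similar if and only if their invariant-factor lists agree; the partition into similarity classes is {M1}, {M2, M3, M4}.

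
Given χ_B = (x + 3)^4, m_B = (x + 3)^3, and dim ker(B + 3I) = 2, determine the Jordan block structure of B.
Jordan blocks: (-3, 3), (-3, 1)

λ = -3: algebraic multiplicity 4 (exponent in χ_B), largest block size 3 (exponent in m_B), 2 blocks (geometric multiplicity). These force block sizes [3, 1].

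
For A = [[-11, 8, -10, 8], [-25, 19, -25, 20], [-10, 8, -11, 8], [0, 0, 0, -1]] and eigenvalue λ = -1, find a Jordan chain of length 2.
We seek v_1 ∈ ker((A + I)^2) \ ker(A + I), then set v_{i+1} = (A + I) v_i.

One such chain is v_1 = [[-1, -2, 0, 1]]^T, v_2 = [[2, 5, 2, 0]]^T. Check: (A + I) v_2 = [[0, 0, 0, 0]]^T = 0.

v_1 = [[-1, -2, 0, 1]]^T, v_2 = [[2, 5, 2, 0]]^T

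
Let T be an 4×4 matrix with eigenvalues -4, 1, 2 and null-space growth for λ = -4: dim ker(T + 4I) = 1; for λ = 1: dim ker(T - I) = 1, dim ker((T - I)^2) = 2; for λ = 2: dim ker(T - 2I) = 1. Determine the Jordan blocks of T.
Jordan blocks: (-4, 1), (1, 2), (2, 1)

λ = -4: successive nullity increments [1] count blocks of size ≥ k; block sizes are [1].
λ = 1: successive nullity increments [1, 1] count blocks of size ≥ k; block sizes are [2].
λ = 2: successive nullity increments [1] count blocks of size ≥ k; block sizes are [1].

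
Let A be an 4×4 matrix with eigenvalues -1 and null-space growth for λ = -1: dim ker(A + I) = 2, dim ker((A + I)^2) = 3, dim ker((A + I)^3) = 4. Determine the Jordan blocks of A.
λ = -1: successive nullity increments [2, 1, 1] count blocks of size ≥ k; block sizes are [3, 1].

Jordan blocks: (-1, 3), (-1, 1)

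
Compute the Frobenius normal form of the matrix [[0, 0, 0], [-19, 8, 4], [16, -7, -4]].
R = [[0, 0, 0], [1, 0, 4], [0, 1, 4]]

The invariant factors of A (the non-unit diagonal entries of the Smith normal form of xI - A over ℚ[x]) are x(x^2 - 4x - 4), each dividing the next. The characteristic polynomial is their product, x(x^2 - 4x - 4).

The rational canonical form is the block-diagonal matrix of companion matrices C(f_i):
R = [[0, 0, 0], [1, 0, 4], [0, 1, 4]].

Note the characteristic polynomial does not split into linear factors over ℚ, so A has no Jordan form over ℚ; the rational canonical form exists over any field.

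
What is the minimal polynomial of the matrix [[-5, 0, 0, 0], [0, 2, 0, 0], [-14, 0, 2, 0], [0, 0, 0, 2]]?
The characteristic polynomial factors as (x - 2)^3(x + 5). The minimal polynomial is ∏(x - λ)^{k_λ} where k_λ is the size of the largest Jordan block at λ.

For λ = -5: rank(A + 5I) = 3, and the largest Jordan block has size 1 (the smallest k with rank((A + 5I)^k) = rank((A + 5I)^(k+1))).
For λ = 2: rank(A - 2I) = 1, and the largest Jordan block has size 1 (the smallest k with rank((A - 2I)^k) = rank((A - 2I)^(k+1))).

So m_A(x) = (x - 2)(x + 5).

m_A(x) = (x - 2)(x + 5)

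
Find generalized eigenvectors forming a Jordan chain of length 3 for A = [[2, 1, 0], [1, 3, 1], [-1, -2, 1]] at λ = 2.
We seek v_1 ∈ ker((A - 2I)^3) \ ker((A - 2I)^2), then set v_{i+1} = (A - 2I) v_i.

One such chain is v_1 = [[0, 0, 1]]^T, v_2 = [[0, 1, -1]]^T, v_3 = [[1, 0, -1]]^T. Check: (A - 2I) v_3 = [[0, 0, 0]]^T = 0.

v_1 = [[0, 0, 1]]^T, v_2 = [[0, 1, -1]]^T, v_3 = [[1, 0, -1]]^T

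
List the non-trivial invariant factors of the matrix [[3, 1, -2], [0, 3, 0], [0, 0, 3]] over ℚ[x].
x - 3, (x - 3)^2

The Jordan structure of A has elementary divisors (x - 3)^2, (x - 3). Arranging the block sizes at each eigenvalue in decreasing order and taking row products gives the invariant factors.

Invariant factors (smallest first, each dividing the next): x - 3, (x - 3)^2.

Check: the last factor (x - 3)^2 is the minimal polynomial, and the product (x - 3)^3 is the characteristic polynomial.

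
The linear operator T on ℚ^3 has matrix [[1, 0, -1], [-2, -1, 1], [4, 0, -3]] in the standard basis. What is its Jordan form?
J = [[-1, 1, 0], [0, -1, 0], [0, 0, -1]]

The characteristic polynomial is det(xI - A) = (x + 1)^3, so the eigenvalues are -1 (algebraic multiplicity 3).

For λ = -1: rank(A + I) = 1, rank((A + I)^2) = 0. The eigenspace has dimension 3 - 1 = 2, so there are 2 Jordan blocks; the rank sequence gives block sizes [2, 1].

Assembling the blocks gives the Jordan form J above.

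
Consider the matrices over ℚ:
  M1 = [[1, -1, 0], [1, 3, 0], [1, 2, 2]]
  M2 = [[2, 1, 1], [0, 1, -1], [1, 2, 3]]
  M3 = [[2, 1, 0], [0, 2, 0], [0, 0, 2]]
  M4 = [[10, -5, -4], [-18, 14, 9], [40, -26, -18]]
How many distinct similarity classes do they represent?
2 classes: {M1, M2, M4}, {M3}

Characteristic polynomials: χ_{M1} = (x - 2)^3, χ_{M2} = (x - 2)^3, χ_{M3} = (x - 2)^3, χ_{M4} = (x - 2)^3.

{M1, M2, M4}: invariant factors (x - 2)^3.

{M3}: invariant factors x - 2, (x - 2)^2.

Matrices are similar if and only if their invariant-factor lists agree; the partition into similarity classes is {M1, M2, M4}, {M3}.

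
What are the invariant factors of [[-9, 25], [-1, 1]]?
(x + 4)^2

The Jordan structure of A has elementary divisors (x + 4)^2. Arranging the block sizes at each eigenvalue in decreasing order and taking row products gives the invariant factors.

Invariant factors (smallest first, each dividing the next): (x + 4)^2.

Check: the last factor (x + 4)^2 is the minimal polynomial, and the product (x + 4)^2 is the characteristic polynomial.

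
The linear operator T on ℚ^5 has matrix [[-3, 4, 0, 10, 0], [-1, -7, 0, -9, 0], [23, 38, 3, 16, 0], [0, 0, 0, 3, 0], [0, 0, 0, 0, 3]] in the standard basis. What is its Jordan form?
The characteristic polynomial is det(xI - A) = (x - 3)^3(x + 5)^2, so the eigenvalues are -5 (algebraic multiplicity 2), 3 (algebraic multiplicity 3).

For λ = -5: rank(A + 5I) = 4, rank((A + 5I)^2) = 3. The eigenspace has dimension 5 - 4 = 1, so there is 1 Jordan block; the rank sequence gives block sizes [2].

For λ = 3: rank(A - 3I) = 3, rank((A - 3I)^2) = 2. The eigenspace has dimension 5 - 3 = 2, so there are 2 Jordan blocks; the rank sequence gives block sizes [2, 1].

Assembling the blocks gives the Jordan form J above.

J = [[-5, 1, 0, 0, 0], [0, -5, 0, 0, 0], [0, 0, 3, 1, 0], [0, 0, 0, 3, 0], [0, 0, 0, 0, 3]]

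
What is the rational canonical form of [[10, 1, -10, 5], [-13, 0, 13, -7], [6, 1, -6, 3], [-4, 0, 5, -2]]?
R = [[0, 0, 0, 2], [1, 0, 0, -7], [0, 1, 0, 3], [0, 0, 1, 2]]

The invariant factors of A (the non-unit diagonal entries of the Smith normal form of xI - A over ℚ[x]) are (x - 2)(x^3 - 3x + 1), each dividing the next. The characteristic polynomial is their product, (x - 2)(x^3 - 3x + 1).

The rational canonical form is the block-diagonal matrix of companion matrices C(f_i):
R = [[0, 0, 0, 2], [1, 0, 0, -7], [0, 1, 0, 3], [0, 0, 1, 2]].

Note the characteristic polynomial does not split into linear factors over ℚ, so A has no Jordan form over ℚ; the rational canonical form exists over any field.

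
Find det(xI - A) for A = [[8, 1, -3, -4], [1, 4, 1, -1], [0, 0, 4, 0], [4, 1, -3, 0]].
xI - A = [[x - 8, -1, 3, 4], [-1, x - 4, -1, 1], [0, 0, x - 4, 0], [-4, -1, 3, x]].

Expanding det(xI - A) along the first row:
det(xI - A) = + (x - 8)·det([[x - 4, -1, 1], [0, x - 4, 0], [-1, 3, x]]) - (-1)·det([[-1, -1, 1], [0, x - 4, 0], [-4, 3, x]]) + (3)·det([[-1, x - 4, 1], [0, 0, 0], [-4, -1, x]]) - (4)·det([[-1, x - 4, -1], [0, 0, x - 4], [-4, -1, 3]]).

Evaluating gives χ_A(x) = x^4 - 16x^3 + 96x^2 - 256x + 256 = (x - 4)^4.

χ_A(x) = (x - 4)^4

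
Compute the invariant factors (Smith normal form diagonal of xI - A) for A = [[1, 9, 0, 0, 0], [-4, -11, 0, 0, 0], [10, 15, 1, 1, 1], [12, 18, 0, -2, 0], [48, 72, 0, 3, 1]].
(x - 1)^2(x + 2)(x + 5)^2

The Jordan structure of A has elementary divisors (x + 5)^2, (x + 2), (x - 1)^2. Arranging the block sizes at each eigenvalue in decreasing order and taking row products gives the invariant factors.

Invariant factors (smallest first, each dividing the next): (x - 1)^2(x + 2)(x + 5)^2.

Check: the last factor (x - 1)^2(x + 2)(x + 5)^2 is the minimal polynomial, and the product (x - 1)^2(x + 2)(x + 5)^2 is the characteristic polynomial.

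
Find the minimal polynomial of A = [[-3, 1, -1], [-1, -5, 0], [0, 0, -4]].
m_A(x) = (x + 4)^3

The characteristic polynomial factors as (x + 4)^3. The minimal polynomial is ∏(x - λ)^{k_λ} where k_λ is the size of the largest Jordan block at λ.

For λ = -4: rank(A + 4I) = 2, and the largest Jordan block has size 3 (the smallest k with rank((A + 4I)^k) = rank((A + 4I)^(k+1))).

So m_A(x) = (x + 4)^3.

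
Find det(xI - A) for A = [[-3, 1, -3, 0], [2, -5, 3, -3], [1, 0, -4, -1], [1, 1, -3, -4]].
χ_A(x) = (x + 4)^4

xI - A = [[x + 3, -1, 3, 0], [-2, x + 5, -3, 3], [-1, 0, x + 4, 1], [-1, -1, 3, x + 4]].

Expanding det(xI - A) along the first row:
det(xI - A) = + (x + 3)·det([[x + 5, -3, 3], [0, x + 4, 1], [-1, 3, x + 4]]) - (-1)·det([[-2, -3, 3], [-1, x + 4, 1], [-1, 3, x + 4]]) + (3)·det([[-2, x + 5, 3], [-1, 0, 1], [-1, -1, x + 4]]) - (0)·det([[-2, x + 5, -3], [-1, 0, x + 4], [-1, -1, 3]]).

Evaluating gives χ_A(x) = x^4 + 16x^3 + 96x^2 + 256x + 256 = (x + 4)^4.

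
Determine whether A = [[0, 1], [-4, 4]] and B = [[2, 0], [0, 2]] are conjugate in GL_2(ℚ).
Both have characteristic polynomial (x - 2)^2, but the minimal polynomial of A is (x - 2)^2 while the minimal polynomial of B is x - 2. The minimal polynomial is a similarity invariant, so A and B are not similar.

No.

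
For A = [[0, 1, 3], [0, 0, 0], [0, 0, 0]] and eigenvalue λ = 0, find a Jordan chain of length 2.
v_1 = [[0, 1, 0]]^T, v_2 = [[1, 0, 0]]^T

We seek v_1 ∈ ker(A^2) \ ker(A), then set v_{i+1} = A v_i.

One such chain is v_1 = [[0, 1, 0]]^T, v_2 = [[1, 0, 0]]^T. Check: A v_2 = [[0, 0, 0]]^T = 0.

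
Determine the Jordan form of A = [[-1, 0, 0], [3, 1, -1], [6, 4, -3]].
J = [[-1, 1, 0], [0, -1, 0], [0, 0, -1]]

The characteristic polynomial is det(xI - A) = (x + 1)^3, so the eigenvalues are -1 (algebraic multiplicity 3).

For λ = -1: rank(A + I) = 1, rank((A + I)^2) = 0. The eigenspace has dimension 3 - 1 = 2, so there are 2 Jordan blocks; the rank sequence gives block sizes [2, 1].

Assembling the blocks gives the Jordan form J above.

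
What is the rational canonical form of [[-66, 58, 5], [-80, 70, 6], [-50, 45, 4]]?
R = [[0, 0, 0], [1, 0, -16], [0, 1, 8]]

The invariant factors of A (the non-unit diagonal entries of the Smith normal form of xI - A over ℚ[x]) are x(x - 4)^2, each dividing the next. The characteristic polynomial is their product, x(x - 4)^2.

The rational canonical form is the block-diagonal matrix of companion matrices C(f_i):
R = [[0, 0, 0], [1, 0, -16], [0, 1, 8]].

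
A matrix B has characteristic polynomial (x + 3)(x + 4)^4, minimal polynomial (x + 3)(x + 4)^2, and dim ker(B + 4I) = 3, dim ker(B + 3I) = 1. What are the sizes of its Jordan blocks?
Jordan blocks: (-4, 2), (-4, 1), (-4, 1), (-3, 1)

λ = -4: algebraic multiplicity 4 (exponent in χ_B), largest block size 2 (exponent in m_B), 3 blocks (geometric multiplicity). These force block sizes [2, 1, 1].
λ = -3: algebraic multiplicity 1 (exponent in χ_B), largest block size 1 (exponent in m_B), 1 block (geometric multiplicity). This forces block sizes [1].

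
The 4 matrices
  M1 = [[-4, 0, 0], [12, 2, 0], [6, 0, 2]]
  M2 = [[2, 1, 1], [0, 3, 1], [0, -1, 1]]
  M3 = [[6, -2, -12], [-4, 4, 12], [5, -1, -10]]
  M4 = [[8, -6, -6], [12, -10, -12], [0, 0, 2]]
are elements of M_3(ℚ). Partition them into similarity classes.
3 classes: {M1, M4}, {M2}, {M3}

Characteristic polynomials: χ_{M1} = (x - 2)^2(x + 4), χ_{M2} = (x - 2)^3, χ_{M3} = (x - 2)^2(x + 4), χ_{M4} = (x - 2)^2(x + 4).

{M1, M4}: invariant factors x - 2, (x - 2)(x + 4).

{M2}: invariant factors x - 2, (x - 2)^2.

{M3}: invariant factors (x - 2)^2(x + 4).

Matrices are similar if and only if their invariant-factor lists agree; the partition into similarity classes is {M1, M4}, {M2}, {M3}.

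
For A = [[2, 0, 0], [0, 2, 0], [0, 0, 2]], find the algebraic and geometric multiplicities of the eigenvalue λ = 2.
The characteristic polynomial is (x - 2)^3, so the factor x - 2 appears with exponent 3: the algebraic multiplicity is 3.

rank(A - 2I) = 0, so the eigenspace has dimension 3 - 0 = 3: the geometric multiplicity is 3.

algebraic multiplicity 3, geometric multiplicity 3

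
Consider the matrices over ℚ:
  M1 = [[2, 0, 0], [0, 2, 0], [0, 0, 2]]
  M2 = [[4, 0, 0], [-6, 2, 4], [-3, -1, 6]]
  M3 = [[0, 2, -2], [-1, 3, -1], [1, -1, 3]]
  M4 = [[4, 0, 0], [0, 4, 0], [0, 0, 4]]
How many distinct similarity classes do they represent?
Characteristic polynomials: χ_{M1} = (x - 2)^3, χ_{M2} = (x - 4)^3, χ_{M3} = (x - 2)^3, χ_{M4} = (x - 4)^3.

{M1}: invariant factors x - 2, x - 2, x - 2.

{M2}: invariant factors x - 4, (x - 4)^2.

{M3}: invariant factors x - 2, (x - 2)^2.

{M4}: invariant factors x - 4, x - 4, x - 4.

Matrices are similar if and only if their invariant-factor lists agree; the partition into similarity classes is {M1}, {M2}, {M3}, {M4}.

4 classes: {M1}, {M2}, {M3}, {M4}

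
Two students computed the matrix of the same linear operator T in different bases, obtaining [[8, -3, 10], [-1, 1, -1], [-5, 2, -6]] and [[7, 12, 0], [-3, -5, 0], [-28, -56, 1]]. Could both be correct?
Both have characteristic polynomial (x - 1)^3, but the minimal polynomial of A is (x - 1)^3 while the minimal polynomial of B is (x - 1)^2. The minimal polynomial is a similarity invariant, so A and B are not similar.

No.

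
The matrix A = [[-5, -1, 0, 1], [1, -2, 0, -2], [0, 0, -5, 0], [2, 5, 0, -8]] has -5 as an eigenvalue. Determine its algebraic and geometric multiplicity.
The characteristic polynomial is (x + 5)^4, so the factor x + 5 appears with exponent 4: the algebraic multiplicity is 4.

rank(A + 5I) = 2, so the eigenspace has dimension 4 - 2 = 2: the geometric multiplicity is 2.

Since 2 < 4, A is not diagonalizable.

algebraic multiplicity 4, geometric multiplicity 2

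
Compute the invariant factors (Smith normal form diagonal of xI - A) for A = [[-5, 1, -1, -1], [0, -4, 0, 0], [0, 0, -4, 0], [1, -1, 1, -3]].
The Jordan structure of A has elementary divisors (x + 4)^2, (x + 4), (x + 4). Arranging the block sizes at each eigenvalue in decreasing order and taking row products gives the invariant factors.

Invariant factors (smallest first, each dividing the next): x + 4, x + 4, (x + 4)^2.

Check: the last factor (x + 4)^2 is the minimal polynomial, and the product (x + 4)^4 is the characteristic polynomial.

x + 4, x + 4, (x + 4)^2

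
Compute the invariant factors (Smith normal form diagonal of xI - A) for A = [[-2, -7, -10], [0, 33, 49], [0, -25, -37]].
(x + 2)^3

The Jordan structure of A has elementary divisors (x + 2)^3. Arranging the block sizes at each eigenvalue in decreasing order and taking row products gives the invariant factors.

Invariant factors (smallest first, each dividing the next): (x + 2)^3.

Check: the last factor (x + 2)^3 is the minimal polynomial, and the product (x + 2)^3 is the characteristic polynomial.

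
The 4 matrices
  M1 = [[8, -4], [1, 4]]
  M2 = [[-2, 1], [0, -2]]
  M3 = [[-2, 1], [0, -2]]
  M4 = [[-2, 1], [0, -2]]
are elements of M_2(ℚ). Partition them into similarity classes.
Characteristic polynomials: χ_{M1} = (x - 6)^2, χ_{M2} = (x + 2)^2, χ_{M3} = (x + 2)^2, χ_{M4} = (x + 2)^2.

{M1}: invariant factors (x - 6)^2.

{M2, M3, M4}: invariant factors (x + 2)^2.

Matrices are similar if and only if their invariant-factor lists agree; the partition into similarity classes is {M1}, {M2, M3, M4}.

2 classes: {M1}, {M2, M3, M4}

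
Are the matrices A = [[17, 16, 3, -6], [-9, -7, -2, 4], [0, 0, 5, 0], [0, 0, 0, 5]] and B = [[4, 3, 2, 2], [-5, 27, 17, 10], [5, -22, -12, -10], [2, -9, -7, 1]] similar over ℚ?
Two matrices over a field are similar if and only if they have the same invariant factors.

Both A and B have characteristic polynomial (x - 5)^4 and minimal polynomial (x - 5)^3. Computing further, both have invariant factors x - 5, (x - 5)^3. Hence A and B are similar.

Yes.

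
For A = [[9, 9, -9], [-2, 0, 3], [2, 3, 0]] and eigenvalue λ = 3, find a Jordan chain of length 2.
We seek v_1 ∈ ker((A - 3I)^2) \ ker(A - 3I), then set v_{i+1} = (A - 3I) v_i.

One such chain is v_1 = [[-1, 3, 2]]^T, v_2 = [[3, -1, 1]]^T. Check: (A - 3I) v_2 = [[0, 0, 0]]^T = 0.

v_1 = [[-1, 3, 2]]^T, v_2 = [[3, -1, 1]]^T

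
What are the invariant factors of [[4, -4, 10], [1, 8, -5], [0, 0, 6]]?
x - 6, (x - 6)^2

The Jordan structure of A has elementary divisors (x - 6)^2, (x - 6). Arranging the block sizes at each eigenvalue in decreasing order and taking row products gives the invariant factors.

Invariant factors (smallest first, each dividing the next): x - 6, (x - 6)^2.

Check: the last factor (x - 6)^2 is the minimal polynomial, and the product (x - 6)^3 is the characteristic polynomial.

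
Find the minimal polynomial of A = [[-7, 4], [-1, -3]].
m_A(x) = (x + 5)^2

The characteristic polynomial factors as (x + 5)^2. The minimal polynomial is ∏(x - λ)^{k_λ} where k_λ is the size of the largest Jordan block at λ.

For λ = -5: rank(A + 5I) = 1, and the largest Jordan block has size 2 (the smallest k with rank((A + 5I)^k) = rank((A + 5I)^(k+1))).

So m_A(x) = (x + 5)^2.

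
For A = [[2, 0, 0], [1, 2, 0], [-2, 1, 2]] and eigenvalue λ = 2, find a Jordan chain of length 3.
v_1 = [[1, 2, 3]]^T, v_2 = [[0, 1, 0]]^T, v_3 = [[0, 0, 1]]^T

We seek v_1 ∈ ker((A - 2I)^3) \ ker((A - 2I)^2), then set v_{i+1} = (A - 2I) v_i.

One such chain is v_1 = [[1, 2, 3]]^T, v_2 = [[0, 1, 0]]^T, v_3 = [[0, 0, 1]]^T. Check: (A - 2I) v_3 = [[0, 0, 0]]^T = 0.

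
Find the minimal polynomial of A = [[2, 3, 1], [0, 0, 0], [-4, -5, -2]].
The characteristic polynomial factors as x^3. The minimal polynomial is ∏(x - λ)^{k_λ} where k_λ is the size of the largest Jordan block at λ.

For λ = 0: rank(A) = 2, and the largest Jordan block has size 3 (the smallest k with rank(A^k) = rank(A^(k+1))).

So m_A(x) = x^3.

m_A(x) = x^3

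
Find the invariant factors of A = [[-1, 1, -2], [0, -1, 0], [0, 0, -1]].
x + 1, (x + 1)^2

The Jordan structure of A has elementary divisors (x + 1)^2, (x + 1). Arranging the block sizes at each eigenvalue in decreasing order and taking row products gives the invariant factors.

Invariant factors (smallest first, each dividing the next): x + 1, (x + 1)^2.

Check: the last factor (x + 1)^2 is the minimal polynomial, and the product (x + 1)^3 is the characteristic polynomial.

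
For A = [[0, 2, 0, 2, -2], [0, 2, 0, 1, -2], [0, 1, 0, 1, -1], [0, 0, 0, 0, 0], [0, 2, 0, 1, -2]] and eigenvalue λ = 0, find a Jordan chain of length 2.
We seek v_1 ∈ ker(A^2) \ ker(A), then set v_{i+1} = A v_i.

One such chain is v_1 = [[0, 1, 0, 0, 0]]^T, v_2 = [[2, 2, 1, 0, 2]]^T. Check: A v_2 = [[0, 0, 0, 0, 0]]^T = 0.

v_1 = [[0, 1, 0, 0, 0]]^T, v_2 = [[2, 2, 1, 0, 2]]^T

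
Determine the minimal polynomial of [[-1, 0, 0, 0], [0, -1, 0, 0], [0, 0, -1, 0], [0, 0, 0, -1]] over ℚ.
m_A(x) = x + 1

The characteristic polynomial factors as (x + 1)^4. The minimal polynomial is ∏(x - λ)^{k_λ} where k_λ is the size of the largest Jordan block at λ.

For λ = -1: rank(A + I) = 0, and the largest Jordan block has size 1 (the smallest k with rank((A + I)^k) = rank((A + I)^(k+1))).

So m_A(x) = x + 1.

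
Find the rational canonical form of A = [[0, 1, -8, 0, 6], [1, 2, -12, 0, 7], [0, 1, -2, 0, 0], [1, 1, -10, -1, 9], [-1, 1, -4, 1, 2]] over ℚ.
The invariant factors of A (the non-unit diagonal entries of the Smith normal form of xI - A over ℚ[x]) are (x - 3)(x + 2)(x^3 + x + 1), each dividing the next. The characteristic polynomial is their product, (x - 3)(x + 2)(x^3 + x + 1).

The rational canonical form is the block-diagonal matrix of companion matrices C(f_i):
R = [[0, 0, 0, 0, 6], [1, 0, 0, 0, 7], [0, 1, 0, 0, 0], [0, 0, 1, 0, 5], [0, 0, 0, 1, 1]].

Note the characteristic polynomial does not split into linear factors over ℚ, so A has no Jordan form over ℚ; the rational canonical form exists over any field.

R = [[0, 0, 0, 0, 6], [1, 0, 0, 0, 7], [0, 1, 0, 0, 0], [0, 0, 1, 0, 5], [0, 0, 0, 1, 1]]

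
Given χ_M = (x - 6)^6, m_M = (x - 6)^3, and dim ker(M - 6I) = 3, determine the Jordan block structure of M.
λ = 6: algebraic multiplicity 6 (exponent in χ_M), largest block size 3 (exponent in m_M), 3 blocks (geometric multiplicity). These force block sizes [3, 2, 1].

Jordan blocks: (6, 3), (6, 2), (6, 1)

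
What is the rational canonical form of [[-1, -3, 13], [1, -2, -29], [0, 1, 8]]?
The invariant factors of A (the non-unit diagonal entries of the Smith normal form of xI - A over ℚ[x]) are (x - 4)(x^2 - x + 6), each dividing the next. The characteristic polynomial is their product, (x - 4)(x^2 - x + 6).

The rational canonical form is the block-diagonal matrix of companion matrices C(f_i):
R = [[0, 0, 24], [1, 0, -10], [0, 1, 5]].

Note the characteristic polynomial does not split into linear factors over ℚ, so A has no Jordan form over ℚ; the rational canonical form exists over any field.

R = [[0, 0, 24], [1, 0, -10], [0, 1, 5]]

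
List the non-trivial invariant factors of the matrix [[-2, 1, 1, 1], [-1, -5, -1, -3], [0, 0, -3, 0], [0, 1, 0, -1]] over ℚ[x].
The Jordan structure of A has elementary divisors (x + 3)^2, (x + 3), (x + 2). Arranging the block sizes at each eigenvalue in decreasing order and taking row products gives the invariant factors.

Invariant factors (smallest first, each dividing the next): x + 3, (x + 2)(x + 3)^2.

Check: the last factor (x + 2)(x + 3)^2 is the minimal polynomial, and the product (x + 2)(x + 3)^3 is the characteristic polynomial.

x + 3, (x + 2)(x + 3)^2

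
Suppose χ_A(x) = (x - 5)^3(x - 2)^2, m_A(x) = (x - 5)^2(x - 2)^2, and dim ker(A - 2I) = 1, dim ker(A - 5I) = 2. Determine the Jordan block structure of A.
λ = 2: algebraic multiplicity 2 (exponent in χ_A), largest block size 2 (exponent in m_A), 1 block (geometric multiplicity). This forces block sizes [2].
λ = 5: algebraic multiplicity 3 (exponent in χ_A), largest block size 2 (exponent in m_A), 2 blocks (geometric multiplicity). These force block sizes [2, 1].

Jordan blocks: (2, 2), (5, 2), (5, 1)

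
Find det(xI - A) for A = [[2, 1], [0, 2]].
xI - A = [[x - 2, -1], [0, x - 2]].

Expanding det(xI - A) along the first row:
det(xI - A) = + (x - 2)·det([[x - 2]]) - (-1)·det([[0]]).

Evaluating gives χ_A(x) = x^2 - 4x + 4 = (x - 2)^2.

χ_A(x) = (x - 2)^2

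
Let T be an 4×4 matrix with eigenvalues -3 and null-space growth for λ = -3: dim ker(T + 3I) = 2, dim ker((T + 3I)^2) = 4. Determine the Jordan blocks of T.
λ = -3: successive nullity increments [2, 2] count blocks of size ≥ k; block sizes are [2, 2].

Jordan blocks: (-3, 2), (-3, 2)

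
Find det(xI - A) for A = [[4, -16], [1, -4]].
χ_A(x) = x^2

xI - A = [[x - 4, 16], [-1, x + 4]].

Expanding det(xI - A) along the first row:
det(xI - A) = + (x - 4)·det([[x + 4]]) - (16)·det([[-1]]).

Evaluating gives χ_A(x) = x^2.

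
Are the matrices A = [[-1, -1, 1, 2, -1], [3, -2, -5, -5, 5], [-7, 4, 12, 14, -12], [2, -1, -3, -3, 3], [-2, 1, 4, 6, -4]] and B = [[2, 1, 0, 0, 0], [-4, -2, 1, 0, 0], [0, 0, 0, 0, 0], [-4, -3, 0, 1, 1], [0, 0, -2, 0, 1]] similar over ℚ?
Two matrices over a field are similar if and only if they have the same invariant factors.

Both A and B have characteristic polynomial x^3(x - 1)^2 and minimal polynomial x^3(x - 1)^2. Computing further, both have invariant factors x^3(x - 1)^2. Hence A and B are similar.

Yes.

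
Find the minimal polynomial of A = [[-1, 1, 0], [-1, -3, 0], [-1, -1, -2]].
The characteristic polynomial factors as (x + 2)^3. The minimal polynomial is ∏(x - λ)^{k_λ} where k_λ is the size of the largest Jordan block at λ.

For λ = -2: rank(A + 2I) = 1, and the largest Jordan block has size 2 (the smallest k with rank((A + 2I)^k) = rank((A + 2I)^(k+1))).

So m_A(x) = (x + 2)^2.

m_A(x) = (x + 2)^2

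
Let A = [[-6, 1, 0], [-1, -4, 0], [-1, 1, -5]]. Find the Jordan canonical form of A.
J = [[-5, 1, 0], [0, -5, 0], [0, 0, -5]]

The characteristic polynomial is det(xI - A) = (x + 5)^3, so the eigenvalues are -5 (algebraic multiplicity 3).

For λ = -5: rank(A + 5I) = 1, rank((A + 5I)^2) = 0. The eigenspace has dimension 3 - 1 = 2, so there are 2 Jordan blocks; the rank sequence gives block sizes [2, 1].

Assembling the blocks gives the Jordan form J above.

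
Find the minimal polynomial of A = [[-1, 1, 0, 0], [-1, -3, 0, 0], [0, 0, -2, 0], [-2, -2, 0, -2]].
The characteristic polynomial factors as (x + 2)^4. The minimal polynomial is ∏(x - λ)^{k_λ} where k_λ is the size of the largest Jordan block at λ.

For λ = -2: rank(A + 2I) = 1, and the largest Jordan block has size 2 (the smallest k with rank((A + 2I)^k) = rank((A + 2I)^(k+1))).

So m_A(x) = (x + 2)^2.

m_A(x) = (x + 2)^2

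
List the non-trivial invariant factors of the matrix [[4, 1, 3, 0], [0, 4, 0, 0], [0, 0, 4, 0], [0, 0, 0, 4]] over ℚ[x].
The Jordan structure of A has elementary divisors (x - 4)^2, (x - 4), (x - 4). Arranging the block sizes at each eigenvalue in decreasing order and taking row products gives the invariant factors.

Invariant factors (smallest first, each dividing the next): x - 4, x - 4, (x - 4)^2.

Check: the last factor (x - 4)^2 is the minimal polynomial, and the product (x - 4)^4 is the characteristic polynomial.

x - 4, x - 4, (x - 4)^2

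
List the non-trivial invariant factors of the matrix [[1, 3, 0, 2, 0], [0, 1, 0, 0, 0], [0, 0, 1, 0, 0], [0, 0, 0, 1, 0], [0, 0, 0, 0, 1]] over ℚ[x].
x - 1, x - 1, x - 1, (x - 1)^2

The Jordan structure of A has elementary divisors (x - 1)^2, (x - 1), (x - 1), (x - 1). Arranging the block sizes at each eigenvalue in decreasing order and taking row products gives the invariant factors.

Invariant factors (smallest first, each dividing the next): x - 1, x - 1, x - 1, (x - 1)^2.

Check: the last factor (x - 1)^2 is the minimal polynomial, and the product (x - 1)^5 is the characteristic polynomial.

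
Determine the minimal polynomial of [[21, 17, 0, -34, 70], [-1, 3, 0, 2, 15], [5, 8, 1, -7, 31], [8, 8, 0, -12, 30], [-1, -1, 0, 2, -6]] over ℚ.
m_A(x) = (x - 4)(x - 1)(x + 1)^2

The characteristic polynomial factors as (x - 4)^2(x - 1)(x + 1)^2. The minimal polynomial is ∏(x - λ)^{k_λ} where k_λ is the size of the largest Jordan block at λ.

For λ = -1: rank(A + I) = 4, and the largest Jordan block has size 2 (the smallest k with rank((A + I)^k) = rank((A + I)^(k+1))).
For λ = 1: rank(A - I) = 4, and the largest Jordan block has size 1 (the smallest k with rank((A - I)^k) = rank((A - I)^(k+1))).
For λ = 4: rank(A - 4I) = 3, and the largest Jordan block has size 1 (the smallest k with rank((A - 4I)^k) = rank((A - 4I)^(k+1))).

So m_A(x) = (x - 4)(x - 1)(x + 1)^2.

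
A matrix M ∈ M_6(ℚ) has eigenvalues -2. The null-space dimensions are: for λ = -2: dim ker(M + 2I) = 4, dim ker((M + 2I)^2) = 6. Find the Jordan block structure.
Jordan blocks: (-2, 2), (-2, 2), (-2, 1), (-2, 1)

λ = -2: successive nullity increments [4, 2] count blocks of size ≥ k; block sizes are [2, 2, 1, 1].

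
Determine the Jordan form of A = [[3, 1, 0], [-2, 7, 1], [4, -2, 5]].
The characteristic polynomial is det(xI - A) = (x - 5)^3, so the eigenvalues are 5 (algebraic multiplicity 3).

For λ = 5: rank(A - 5I) = 2, rank((A - 5I)^2) = 1, rank((A - 5I)^3) = 0. The eigenspace has dimension 3 - 2 = 1, so there is 1 Jordan block; the rank sequence gives block sizes [3].

Assembling the blocks gives the Jordan form J above.

J = [[5, 1, 0], [0, 5, 1], [0, 0, 5]]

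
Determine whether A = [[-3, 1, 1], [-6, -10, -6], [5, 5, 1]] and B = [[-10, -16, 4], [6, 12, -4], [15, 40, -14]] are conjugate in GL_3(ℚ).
Yes.

Two matrices over a field are similar if and only if they have the same invariant factors.

Both A and B have characteristic polynomial (x + 4)^3 and minimal polynomial (x + 4)^2. Computing further, both have invariant factors x + 4, (x + 4)^2. Hence A and B are similar.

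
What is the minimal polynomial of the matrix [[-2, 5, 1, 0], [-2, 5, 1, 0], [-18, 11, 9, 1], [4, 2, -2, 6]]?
m_A(x) = x(x - 6)^3

The characteristic polynomial factors as x(x - 6)^3. The minimal polynomial is ∏(x - λ)^{k_λ} where k_λ is the size of the largest Jordan block at λ.

For λ = 0: rank(A) = 3, and the largest Jordan block has size 1 (the smallest k with rank(A^k) = rank(A^(k+1))).
For λ = 6: rank(A - 6I) = 3, and the largest Jordan block has size 3 (the smallest k with rank((A - 6I)^k) = rank((A - 6I)^(k+1))).

So m_A(x) = x(x - 6)^3.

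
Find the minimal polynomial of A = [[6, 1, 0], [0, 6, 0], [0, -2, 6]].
m_A(x) = (x - 6)^2

The characteristic polynomial factors as (x - 6)^3. The minimal polynomial is ∏(x - λ)^{k_λ} where k_λ is the size of the largest Jordan block at λ.

For λ = 6: rank(A - 6I) = 1, and the largest Jordan block has size 2 (the smallest k with rank((A - 6I)^k) = rank((A - 6I)^(k+1))).

So m_A(x) = (x - 6)^2.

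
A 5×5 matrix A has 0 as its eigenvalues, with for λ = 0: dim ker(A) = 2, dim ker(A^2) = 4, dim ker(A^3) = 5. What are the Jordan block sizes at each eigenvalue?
Jordan blocks: (0, 3), (0, 2)

λ = 0: successive nullity increments [2, 2, 1] count blocks of size ≥ k; block sizes are [3, 2].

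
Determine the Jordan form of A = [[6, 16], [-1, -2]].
The characteristic polynomial is det(xI - A) = (x - 2)^2, so the eigenvalues are 2 (algebraic multiplicity 2).

For λ = 2: rank(A - 2I) = 1, rank((A - 2I)^2) = 0. The eigenspace has dimension 2 - 1 = 1, so there is 1 Jordan block; the rank sequence gives block sizes [2].

Assembling the blocks gives the Jordan form J above.

J = [[2, 1], [0, 2]]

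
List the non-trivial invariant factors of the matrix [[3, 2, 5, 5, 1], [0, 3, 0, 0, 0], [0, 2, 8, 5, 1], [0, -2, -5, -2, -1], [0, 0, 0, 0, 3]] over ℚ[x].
x - 3, x - 3, x - 3, (x - 3)^2

The Jordan structure of A has elementary divisors (x - 3)^2, (x - 3), (x - 3), (x - 3). Arranging the block sizes at each eigenvalue in decreasing order and taking row products gives the invariant factors.

Invariant factors (smallest first, each dividing the next): x - 3, x - 3, x - 3, (x - 3)^2.

Check: the last factor (x - 3)^2 is the minimal polynomial, and the product (x - 3)^5 is the characteristic polynomial.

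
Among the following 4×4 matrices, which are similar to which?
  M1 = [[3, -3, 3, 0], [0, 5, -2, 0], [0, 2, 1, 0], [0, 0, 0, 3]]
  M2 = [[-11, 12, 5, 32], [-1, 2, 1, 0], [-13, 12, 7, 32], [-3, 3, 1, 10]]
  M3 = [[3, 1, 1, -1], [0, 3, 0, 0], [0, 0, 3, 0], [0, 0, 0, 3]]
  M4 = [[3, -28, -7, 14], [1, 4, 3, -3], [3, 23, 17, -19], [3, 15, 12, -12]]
3 classes: {M1, M3}, {M2}, {M4}

Characteristic polynomials: χ_{M1} = (x - 3)^4, χ_{M2} = (x - 2)^4, χ_{M3} = (x - 3)^4, χ_{M4} = (x - 3)^4.

{M1, M3}: invariant factors x - 3, x - 3, (x - 3)^2.

{M2}: invariant factors x - 2, (x - 2)^3.

{M4}: invariant factors x - 3, (x - 3)^3.

Matrices are similar if and only if their invariant-factor lists agree; the partition into similarity classes is {M1, M3}, {M2}, {M4}.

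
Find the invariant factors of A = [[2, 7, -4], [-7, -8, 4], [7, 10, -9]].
(x + 5)^3

The Jordan structure of A has elementary divisors (x + 5)^3. Arranging the block sizes at each eigenvalue in decreasing order and taking row products gives the invariant factors.

Invariant factors (smallest first, each dividing the next): (x + 5)^3.

Check: the last factor (x + 5)^3 is the minimal polynomial, and the product (x + 5)^3 is the characteristic polynomial.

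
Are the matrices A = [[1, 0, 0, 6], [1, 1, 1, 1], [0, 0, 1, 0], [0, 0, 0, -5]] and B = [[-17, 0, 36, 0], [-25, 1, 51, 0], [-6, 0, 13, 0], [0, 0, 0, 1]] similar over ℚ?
Yes.

Two matrices over a field are similar if and only if they have the same invariant factors.

Both A and B have characteristic polynomial (x - 1)^3(x + 5) and minimal polynomial (x - 1)^2(x + 5). Computing further, both have invariant factors x - 1, (x - 1)^2(x + 5). Hence A and B are similar.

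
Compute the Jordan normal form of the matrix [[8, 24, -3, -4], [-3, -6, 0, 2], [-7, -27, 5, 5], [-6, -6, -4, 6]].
J = [[3, 1, 0, 0], [0, 3, 1, 0], [0, 0, 3, 0], [0, 0, 0, 4]]

The characteristic polynomial is det(xI - A) = (x - 4)(x - 3)^3, so the eigenvalues are 3 (algebraic multiplicity 3), 4 (algebraic multiplicity 1).

For λ = 3: rank(A - 3I) = 3, rank((A - 3I)^2) = 2, rank((A - 3I)^3) = 1. The eigenspace has dimension 4 - 3 = 1, so there is 1 Jordan block; the rank sequence gives block sizes [3].

For λ = 4: algebraic multiplicity 1 gives one 1×1 block.

Assembling the blocks gives the Jordan form J above.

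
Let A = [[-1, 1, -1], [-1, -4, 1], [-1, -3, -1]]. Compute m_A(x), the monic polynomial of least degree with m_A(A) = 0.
m_A(x) = (x + 2)^3

The characteristic polynomial factors as (x + 2)^3. The minimal polynomial is ∏(x - λ)^{k_λ} where k_λ is the size of the largest Jordan block at λ.

For λ = -2: rank(A + 2I) = 2, and the largest Jordan block has size 3 (the smallest k with rank((A + 2I)^k) = rank((A + 2I)^(k+1))).

So m_A(x) = (x + 2)^3.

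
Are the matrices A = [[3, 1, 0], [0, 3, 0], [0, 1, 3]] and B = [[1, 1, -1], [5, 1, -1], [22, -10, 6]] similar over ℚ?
trace(A) = 9 but trace(B) = 8. The trace is a similarity invariant, so A and B are not similar.

No.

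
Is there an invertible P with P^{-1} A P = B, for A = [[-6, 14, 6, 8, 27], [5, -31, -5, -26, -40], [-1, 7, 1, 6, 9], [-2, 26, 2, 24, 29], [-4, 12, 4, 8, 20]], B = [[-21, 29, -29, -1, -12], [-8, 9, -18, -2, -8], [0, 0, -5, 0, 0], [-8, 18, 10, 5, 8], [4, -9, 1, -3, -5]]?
trace(A) = 8 but trace(B) = -17. The trace is a similarity invariant, so A and B are not similar.

No.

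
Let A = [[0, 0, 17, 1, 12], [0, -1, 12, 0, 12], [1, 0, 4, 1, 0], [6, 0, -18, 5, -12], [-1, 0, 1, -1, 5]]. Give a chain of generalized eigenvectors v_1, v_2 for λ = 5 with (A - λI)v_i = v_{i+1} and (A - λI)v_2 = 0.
We seek v_1 ∈ ker((A - 5I)^2) \ ker(A - 5I), then set v_{i+1} = (A - 5I) v_i.

One such chain is v_1 = [[-2, -2, 0, 3, -1]]^T, v_2 = [[1, 0, 1, 0, -1]]^T. Check: (A - 5I) v_2 = [[0, 0, 0, 0, 0]]^T = 0.

v_1 = [[-2, -2, 0, 3, -1]]^T, v_2 = [[1, 0, 1, 0, -1]]^T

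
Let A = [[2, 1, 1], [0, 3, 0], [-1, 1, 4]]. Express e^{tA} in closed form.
A has Jordan form J = [[3, 1, 0], [0, 3, 0], [0, 0, 3]] with A = PJP^{-1}, so e^{tA} = P e^{tJ} P^{-1}.

For a Jordan block J_k(λ), e^{tJ_k(λ)} = e^{λt} · (I + tN + t^2 N^2/2! + ... + t^{k-1} N^{k-1}/(k-1)!) where N is the nilpotent superdiagonal part.

Assembling the blocks and conjugating back gives the entries of e^{tA} as shown above.

e^{tA} = [[(1 - t)*e^{3*t}, t*e^{3*t}, t*e^{3*t}], [0, e^{3*t}, 0], [-t*e^{3*t}, t*e^{3*t}, (t + 1)*e^{3*t}]]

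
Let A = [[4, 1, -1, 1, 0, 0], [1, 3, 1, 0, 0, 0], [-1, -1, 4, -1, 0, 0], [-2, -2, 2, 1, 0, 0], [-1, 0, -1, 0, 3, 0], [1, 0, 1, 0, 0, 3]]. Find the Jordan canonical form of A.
J = [[3, 1, 0, 0, 0, 0], [0, 3, 1, 0, 0, 0], [0, 0, 3, 0, 0, 0], [0, 0, 0, 3, 0, 0], [0, 0, 0, 0, 3, 0], [0, 0, 0, 0, 0, 3]]

The characteristic polynomial is det(xI - A) = (x - 3)^6, so the eigenvalues are 3 (algebraic multiplicity 6).

For λ = 3: rank(A - 3I) = 2, rank((A - 3I)^2) = 1, rank((A - 3I)^3) = 0. The eigenspace has dimension 6 - 2 = 4, so there are 4 Jordan blocks; the rank sequence gives block sizes [3, 1, 1, 1].

Assembling the blocks gives the Jordan form J above.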